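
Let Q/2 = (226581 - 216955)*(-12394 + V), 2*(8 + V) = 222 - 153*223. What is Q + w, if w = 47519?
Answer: -565008307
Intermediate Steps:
V = -33913/2 (V = -8 + (222 - 153*223)/2 = -8 + (222 - 34119)/2 = -8 + (1/2)*(-33897) = -8 - 33897/2 = -33913/2 ≈ -16957.)
Q = -565055826 (Q = 2*((226581 - 216955)*(-12394 - 33913/2)) = 2*(9626*(-58701/2)) = 2*(-282527913) = -565055826)
Q + w = -565055826 + 47519 = -565008307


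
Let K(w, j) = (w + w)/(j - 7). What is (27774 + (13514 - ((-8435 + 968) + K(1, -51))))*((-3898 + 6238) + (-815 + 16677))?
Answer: 25735734992/29 ≈ 8.8744e+8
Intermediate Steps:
K(w, j) = 2*w/(-7 + j) (K(w, j) = (2*w)/(-7 + j) = 2*w/(-7 + j))
(27774 + (13514 - ((-8435 + 968) + K(1, -51))))*((-3898 + 6238) + (-815 + 16677)) = (27774 + (13514 - ((-8435 + 968) + 2*1/(-7 - 51))))*((-3898 + 6238) + (-815 + 16677)) = (27774 + (13514 - (-7467 + 2*1/(-58))))*(2340 + 15862) = (27774 + (13514 - (-7467 + 2*1*(-1/58))))*18202 = (27774 + (13514 - (-7467 - 1/29)))*18202 = (27774 + (13514 - 1*(-216544/29)))*18202 = (27774 + (13514 + 216544/29))*18202 = (27774 + 608450/29)*18202 = (1413896/29)*18202 = 25735734992/29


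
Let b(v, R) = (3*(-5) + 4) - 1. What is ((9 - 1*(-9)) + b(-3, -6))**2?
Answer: 36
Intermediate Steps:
b(v, R) = -12 (b(v, R) = (-15 + 4) - 1 = -11 - 1 = -12)
((9 - 1*(-9)) + b(-3, -6))**2 = ((9 - 1*(-9)) - 12)**2 = ((9 + 9) - 12)**2 = (18 - 12)**2 = 6**2 = 36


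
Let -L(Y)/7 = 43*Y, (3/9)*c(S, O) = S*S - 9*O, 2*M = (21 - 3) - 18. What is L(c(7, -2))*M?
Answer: 0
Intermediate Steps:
M = 0 (M = ((21 - 3) - 18)/2 = (18 - 18)/2 = (½)*0 = 0)
c(S, O) = -27*O + 3*S² (c(S, O) = 3*(S*S - 9*O) = 3*(S² - 9*O) = -27*O + 3*S²)
L(Y) = -301*Y
L(c(7, -2))*M = -301*(-27*(-2) + 3*7²)*0 = -301*(54 + 3*49)*0 = -301*(54 + 147)*0 = -301*201*0 = -60501*0 = 0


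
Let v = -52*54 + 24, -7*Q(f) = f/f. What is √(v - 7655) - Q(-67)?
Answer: ⅐ + I*√10439 ≈ 0.14286 + 102.17*I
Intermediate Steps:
Q(f) = -⅐ (Q(f) = -f/(7*f) = -⅐*1 = -⅐)
v = -2784 (v = -2808 + 24 = -2784)
√(v - 7655) - Q(-67) = √(-2784 - 7655) - 1*(-⅐) = √(-10439) + ⅐ = I*√10439 + ⅐ = ⅐ + I*√10439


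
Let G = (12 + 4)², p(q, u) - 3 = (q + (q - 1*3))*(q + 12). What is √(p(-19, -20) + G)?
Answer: √546 ≈ 23.367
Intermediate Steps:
p(q, u) = 3 + (-3 + 2*q)*(12 + q) (p(q, u) = 3 + (q + (q - 1*3))*(q + 12) = 3 + (q + (q - 3))*(12 + q) = 3 + (q + (-3 + q))*(12 + q) = 3 + (-3 + 2*q)*(12 + q))
G = 256 (G = 16² = 256)
√(p(-19, -20) + G) = √((-33 + 2*(-19)² + 21*(-19)) + 256) = √((-33 + 2*361 - 399) + 256) = √((-33 + 722 - 399) + 256) = √(290 + 256) = √546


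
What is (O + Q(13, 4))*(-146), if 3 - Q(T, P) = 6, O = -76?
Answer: 11534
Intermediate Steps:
Q(T, P) = -3 (Q(T, P) = 3 - 1*6 = 3 - 6 = -3)
(O + Q(13, 4))*(-146) = (-76 - 3)*(-146) = -79*(-146) = 11534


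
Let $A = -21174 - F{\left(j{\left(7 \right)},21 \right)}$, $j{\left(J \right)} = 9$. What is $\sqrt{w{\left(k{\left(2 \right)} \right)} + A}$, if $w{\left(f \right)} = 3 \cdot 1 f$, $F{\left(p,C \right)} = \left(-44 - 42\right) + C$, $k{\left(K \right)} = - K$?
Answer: $i \sqrt{21115} \approx 145.31 i$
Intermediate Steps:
$F{\left(p,C \right)} = -86 + C$
$w{\left(f \right)} = 3 f$
$A = -21109$ ($A = -21174 - \left(-86 + 21\right) = -21174 - -65 = -21174 + 65 = -21109$)
$\sqrt{w{\left(k{\left(2 \right)} \right)} + A} = \sqrt{3 \left(\left(-1\right) 2\right) - 21109} = \sqrt{3 \left(-2\right) - 21109} = \sqrt{-6 - 21109} = \sqrt{-21115} = i \sqrt{21115}$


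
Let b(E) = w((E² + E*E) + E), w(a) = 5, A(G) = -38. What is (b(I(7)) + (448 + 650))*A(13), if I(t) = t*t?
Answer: -41914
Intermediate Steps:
I(t) = t²
b(E) = 5
(b(I(7)) + (448 + 650))*A(13) = (5 + (448 + 650))*(-38) = (5 + 1098)*(-38) = 1103*(-38) = -41914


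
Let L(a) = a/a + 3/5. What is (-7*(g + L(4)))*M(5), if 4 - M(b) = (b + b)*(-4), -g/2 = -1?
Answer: -5544/5 ≈ -1108.8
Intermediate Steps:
g = 2 (g = -2*(-1) = 2)
L(a) = 8/5 (L(a) = 1 + 3*(1/5) = 1 + 3/5 = 8/5)
M(b) = 4 + 8*b (M(b) = 4 - (b + b)*(-4) = 4 - 2*b*(-4) = 4 - (-8)*b = 4 + 8*b)
(-7*(g + L(4)))*M(5) = (-7*(2 + 8/5))*(4 + 8*5) = (-7*18/5)*(4 + 40) = -126/5*44 = -5544/5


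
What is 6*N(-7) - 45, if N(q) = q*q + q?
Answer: 207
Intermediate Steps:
N(q) = q + q**2 (N(q) = q**2 + q = q + q**2)
6*N(-7) - 45 = 6*(-7*(1 - 7)) - 45 = 6*(-7*(-6)) - 45 = 6*42 - 45 = 252 - 45 = 207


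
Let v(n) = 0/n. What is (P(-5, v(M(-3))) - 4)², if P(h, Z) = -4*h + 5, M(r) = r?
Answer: 441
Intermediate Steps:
v(n) = 0
P(h, Z) = 5 - 4*h
(P(-5, v(M(-3))) - 4)² = ((5 - 4*(-5)) - 4)² = ((5 + 20) - 4)² = (25 - 4)² = 21² = 441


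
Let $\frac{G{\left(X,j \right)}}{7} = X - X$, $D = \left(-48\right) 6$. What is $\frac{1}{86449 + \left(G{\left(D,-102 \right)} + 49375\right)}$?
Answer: $\frac{1}{135824} \approx 7.3625 \cdot 10^{-6}$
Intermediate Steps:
$D = -288$
$G{\left(X,j \right)} = 0$ ($G{\left(X,j \right)} = 7 \left(X - X\right) = 7 \cdot 0 = 0$)
$\frac{1}{86449 + \left(G{\left(D,-102 \right)} + 49375\right)} = \frac{1}{86449 + \left(0 + 49375\right)} = \frac{1}{86449 + 49375} = \frac{1}{135824}$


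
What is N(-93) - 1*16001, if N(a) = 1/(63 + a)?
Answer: -480031/30 ≈ -16001.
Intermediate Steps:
N(-93) - 1*16001 = 1/(63 - 93) - 1*16001 = 1/(-30) - 16001 = -1/30 - 16001 = -480031/30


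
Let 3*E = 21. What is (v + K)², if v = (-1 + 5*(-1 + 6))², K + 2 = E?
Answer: 337561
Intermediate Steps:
E = 7 (E = (⅓)*21 = 7)
K = 5 (K = -2 + 7 = 5)
v = 576 (v = (-1 + 5*5)² = (-1 + 25)² = 24² = 576)
(v + K)² = (576 + 5)² = 581² = 337561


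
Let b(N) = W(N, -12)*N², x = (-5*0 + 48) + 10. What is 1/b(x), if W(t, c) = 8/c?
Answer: -3/6728 ≈ -0.00044590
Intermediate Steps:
x = 58 (x = (0 + 48) + 10 = 48 + 10 = 58)
b(N) = -2*N²/3 (b(N) = (8/(-12))*N² = (8*(-1/12))*N² = -2*N²/3)
1/b(x) = 1/(-⅔*58²) = 1/(-⅔*3364) = 1/(-6728/3) = -3/6728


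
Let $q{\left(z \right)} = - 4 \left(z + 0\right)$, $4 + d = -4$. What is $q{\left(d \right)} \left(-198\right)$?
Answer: $-6336$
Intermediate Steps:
$d = -8$ ($d = -4 - 4 = -8$)
$q{\left(z \right)} = - 4 z$
$q{\left(d \right)} \left(-198\right) = \left(-4\right) \left(-8\right) \left(-198\right) = 32 \left(-198\right) = -6336$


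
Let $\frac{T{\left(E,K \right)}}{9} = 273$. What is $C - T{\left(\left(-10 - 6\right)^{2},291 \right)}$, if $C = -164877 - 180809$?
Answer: $-348143$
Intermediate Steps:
$T{\left(E,K \right)} = 2457$ ($T{\left(E,K \right)} = 9 \cdot 273 = 2457$)
$C = -345686$ ($C = -164877 - 180809 = -345686$)
$C - T{\left(\left(-10 - 6\right)^{2},291 \right)} = -345686 - 2457 = -348143$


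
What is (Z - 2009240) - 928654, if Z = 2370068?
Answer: -567826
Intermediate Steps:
(Z - 2009240) - 928654 = (2370068 - 2009240) - 928654 = 360828 - 928654 = -567826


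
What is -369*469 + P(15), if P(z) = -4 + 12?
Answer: -173053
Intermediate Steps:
P(z) = 8
-369*469 + P(15) = -369*469 + 8 = -173061 + 8 = -173053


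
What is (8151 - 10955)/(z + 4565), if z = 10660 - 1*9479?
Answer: -1402/2873 ≈ -0.48799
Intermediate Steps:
z = 1181 (z = 10660 - 9479 = 1181)
(8151 - 10955)/(z + 4565) = (8151 - 10955)/(1181 + 4565) = -2804/5746 = -2804*1/5746 = -1402/2873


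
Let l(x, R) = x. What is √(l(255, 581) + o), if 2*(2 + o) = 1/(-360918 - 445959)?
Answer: √73207010825866/537918 ≈ 15.906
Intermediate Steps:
o = -3227509/1613754 (o = -2 + 1/(2*(-360918 - 445959)) = -2 + (½)/(-806877) = -2 + (½)*(-1/806877) = -2 - 1/1613754 = -3227509/1613754 ≈ -2.0000)
√(l(255, 581) + o) = √(255 - 3227509/1613754) = √(408279761/1613754) = √73207010825866/537918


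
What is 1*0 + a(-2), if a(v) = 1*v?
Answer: -2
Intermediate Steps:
a(v) = v
1*0 + a(-2) = 1*0 - 2 = 0 - 2 = -2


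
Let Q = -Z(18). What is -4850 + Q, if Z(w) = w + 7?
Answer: -4875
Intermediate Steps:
Z(w) = 7 + w
Q = -25 (Q = -(7 + 18) = -1*25 = -25)
-4850 + Q = -4850 - 25 = -4875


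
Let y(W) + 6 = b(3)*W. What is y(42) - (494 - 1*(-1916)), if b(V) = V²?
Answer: -2038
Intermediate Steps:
y(W) = -6 + 9*W (y(W) = -6 + 3²*W = -6 + 9*W)
y(42) - (494 - 1*(-1916)) = (-6 + 9*42) - (494 - 1*(-1916)) = (-6 + 378) - (494 + 1916) = 372 - 1*2410 = 372 - 2410 = -2038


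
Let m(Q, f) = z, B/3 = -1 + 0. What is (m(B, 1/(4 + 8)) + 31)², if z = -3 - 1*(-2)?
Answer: 900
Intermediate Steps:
B = -3 (B = 3*(-1 + 0) = 3*(-1) = -3)
z = -1 (z = -3 + 2 = -1)
m(Q, f) = -1
(m(B, 1/(4 + 8)) + 31)² = (-1 + 31)² = 30² = 900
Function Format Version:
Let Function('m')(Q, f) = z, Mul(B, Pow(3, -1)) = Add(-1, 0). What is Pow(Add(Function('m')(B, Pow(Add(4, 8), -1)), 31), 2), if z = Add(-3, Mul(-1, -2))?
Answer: 900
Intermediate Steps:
B = -3 (B = Mul(3, Add(-1, 0)) = Mul(3, -1) = -3)
z = -1 (z = Add(-3, 2) = -1)
Function('m')(Q, f) = -1
Pow(Add(Function('m')(B, Pow(Add(4, 8), -1)), 31), 2) = Pow(Add(-1, 31), 2) = Pow(30, 2) = 900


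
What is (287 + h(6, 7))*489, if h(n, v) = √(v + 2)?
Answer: 141810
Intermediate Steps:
h(n, v) = √(2 + v)
(287 + h(6, 7))*489 = (287 + √(2 + 7))*489 = (287 + √9)*489 = (287 + 3)*489 = 290*489 = 141810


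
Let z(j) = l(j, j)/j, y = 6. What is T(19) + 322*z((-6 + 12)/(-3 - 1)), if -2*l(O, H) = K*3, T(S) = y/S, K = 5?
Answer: 30596/19 ≈ 1610.3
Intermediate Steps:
T(S) = 6/S
l(O, H) = -15/2 (l(O, H) = -5*3/2 = -1/2*15 = -15/2)
z(j) = -15/(2*j)
T(19) + 322*z((-6 + 12)/(-3 - 1)) = 6/19 + 322*(-15*(-3 - 1)/(-6 + 12)/2) = 6*(1/19) + 322*(-15/(2*(6/(-4)))) = 6/19 + 322*(-15/(2*(6*(-1/4)))) = 6/19 + 322*(-15/(2*(-3/2))) = 6/19 + 322*(-15/2*(-2/3)) = 6/19 + 322*5 = 6/19 + 1610 = 30596/19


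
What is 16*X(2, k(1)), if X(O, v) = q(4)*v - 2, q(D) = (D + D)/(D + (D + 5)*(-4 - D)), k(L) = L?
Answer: -576/17 ≈ -33.882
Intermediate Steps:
q(D) = 2*D/(D + (-4 - D)*(5 + D)) (q(D) = (2*D)/(D + (5 + D)*(-4 - D)) = (2*D)/(D + (-4 - D)*(5 + D)) = 2*D/(D + (-4 - D)*(5 + D)))
X(O, v) = -2 - 2*v/17 (X(O, v) = (-2*4/(20 + 4² + 8*4))*v - 2 = (-2*4/(20 + 16 + 32))*v - 2 = (-2*4/68)*v - 2 = (-2*4*1/68)*v - 2 = -2*v/17 - 2 = -2 - 2*v/17)
16*X(2, k(1)) = 16*(-2 - 2/17*1) = 16*(-2 - 2/17) = 16*(-36/17) = -576/17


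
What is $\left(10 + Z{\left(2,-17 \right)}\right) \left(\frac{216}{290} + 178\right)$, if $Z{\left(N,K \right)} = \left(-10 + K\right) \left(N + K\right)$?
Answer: $\frac{2151194}{29} \approx 74179.0$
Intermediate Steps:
$Z{\left(N,K \right)} = \left(-10 + K\right) \left(K + N\right)$
$\left(10 + Z{\left(2,-17 \right)}\right) \left(\frac{216}{290} + 178\right) = \left(10 - \left(-116 - 289\right)\right) \left(\frac{216}{290} + 178\right) = \left(10 + \left(289 + 170 - 20 - 34\right)\right) \left(216 \cdot \frac{1}{290} + 178\right) = \left(10 + 405\right) \left(\frac{108}{145} + 178\right) = 415 \cdot \frac{25918}{145} = \frac{2151194}{29}$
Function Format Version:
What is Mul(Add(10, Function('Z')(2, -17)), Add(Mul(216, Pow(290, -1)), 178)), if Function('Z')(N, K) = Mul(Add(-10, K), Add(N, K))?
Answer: Rational(2151194, 29) ≈ 74179.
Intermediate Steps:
Function('Z')(N, K) = Mul(Add(-10, K), Add(K, N))
Mul(Add(10, Function('Z')(2, -17)), Add(Mul(216, Pow(290, -1)), 178)) = Mul(Add(10, Add(Pow(-17, 2), Mul(-10, -17), Mul(-10, 2), Mul(-17, 2))), Add(Mul(216, Pow(290, -1)), 178)) = Mul(Add(10, Add(289, 170, -20, -34)), Add(Mul(216, Rational(1, 290)), 178)) = Mul(Add(10, 405), Add(Rational(108, 145), 178)) = Mul(415, Rational(25918, 145)) = Rational(2151194, 29)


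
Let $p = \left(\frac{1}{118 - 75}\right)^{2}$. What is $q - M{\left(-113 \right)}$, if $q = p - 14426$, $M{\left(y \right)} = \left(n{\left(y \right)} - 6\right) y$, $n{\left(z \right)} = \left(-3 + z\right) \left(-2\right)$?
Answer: $\frac{20546089}{1849} \approx 11112.0$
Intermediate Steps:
$n{\left(z \right)} = 6 - 2 z$
$M{\left(y \right)} = - 2 y^{2}$ ($M{\left(y \right)} = \left(\left(6 - 2 y\right) - 6\right) y = - 2 y y = - 2 y^{2}$)
$p = \frac{1}{1849}$ ($p = \left(\frac{1}{43}\right)^{2} = \frac{1}{1849} \approx 0.00054083$)
$q = - \frac{26673673}{1849}$ ($q = \frac{1}{1849} - 14426 = - \frac{26673673}{1849} \approx -14426.0$)
$q - M{\left(-113 \right)} = - \frac{26673673}{1849} - - 2 \left(-113\right)^{2} = - \frac{26673673}{1849} - \left(-2\right) 12769 = - \frac{26673673}{1849} - -25538 = - \frac{26673673}{1849} + 25538 = \frac{20546089}{1849}$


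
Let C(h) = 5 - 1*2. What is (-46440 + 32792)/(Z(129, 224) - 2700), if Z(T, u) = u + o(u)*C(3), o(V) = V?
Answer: 3412/451 ≈ 7.5654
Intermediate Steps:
C(h) = 3 (C(h) = 5 - 2 = 3)
Z(T, u) = 4*u (Z(T, u) = u + u*3 = u + 3*u = 4*u)
(-46440 + 32792)/(Z(129, 224) - 2700) = (-46440 + 32792)/(4*224 - 2700) = -13648/(896 - 2700) = -13648/(-1804) = -13648*(-1/1804) = 3412/451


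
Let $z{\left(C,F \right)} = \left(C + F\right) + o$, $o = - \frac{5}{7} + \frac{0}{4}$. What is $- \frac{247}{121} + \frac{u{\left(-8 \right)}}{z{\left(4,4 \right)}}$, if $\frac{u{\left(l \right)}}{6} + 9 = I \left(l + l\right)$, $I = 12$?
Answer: $- \frac{344693}{2057} \approx -167.57$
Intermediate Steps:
$o = - \frac{5}{7}$ ($o = \left(-5\right) \frac{1}{7} + 0 \cdot \frac{1}{4} = - \frac{5}{7} + 0 = - \frac{5}{7} \approx -0.71429$)
$u{\left(l \right)} = -54 + 144 l$ ($u{\left(l \right)} = -54 + 6 \cdot 12 \left(l + l\right) = -54 + 6 \cdot 12 \cdot 2 l = -54 + 6 \cdot 24 l = -54 + 144 l$)
$z{\left(C,F \right)} = - \frac{5}{7} + C + F$ ($z{\left(C,F \right)} = \left(C + F\right) - \frac{5}{7} = - \frac{5}{7} + C + F$)
$- \frac{247}{121} + \frac{u{\left(-8 \right)}}{z{\left(4,4 \right)}} = - \frac{247}{121} + \frac{-54 + 144 \left(-8\right)}{- \frac{5}{7} + 4 + 4} = \left(-247\right) \frac{1}{121} + \frac{-54 - 1152}{\frac{51}{7}} = - \frac{247}{121} - \frac{2814}{17} = - \frac{344693}{2057}$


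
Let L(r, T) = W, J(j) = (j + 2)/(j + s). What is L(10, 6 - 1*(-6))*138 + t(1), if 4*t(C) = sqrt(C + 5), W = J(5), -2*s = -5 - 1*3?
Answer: 322/3 + sqrt(6)/4 ≈ 107.95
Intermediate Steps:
s = 4 (s = -(-5 - 1*3)/2 = -(-5 - 3)/2 = -1/2*(-8) = 4)
J(j) = (2 + j)/(4 + j) (J(j) = (j + 2)/(j + 4) = (2 + j)/(4 + j))
W = 7/9 (W = (2 + 5)/(4 + 5) = 7/9 ≈ 0.77778)
L(r, T) = 7/9
t(C) = sqrt(5 + C)/4 (t(C) = sqrt(C + 5)/4 = sqrt(5 + C)/4)
L(10, 6 - 1*(-6))*138 + t(1) = (7/9)*138 + sqrt(5 + 1)/4 = 322/3 + sqrt(6)/4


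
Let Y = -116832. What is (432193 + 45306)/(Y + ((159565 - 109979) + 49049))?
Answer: -477499/18197 ≈ -26.241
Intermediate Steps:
(432193 + 45306)/(Y + ((159565 - 109979) + 49049)) = (432193 + 45306)/(-116832 + ((159565 - 109979) + 49049)) = 477499/(-116832 + (49586 + 49049)) = 477499/(-116832 + 98635) = 477499/(-18197) = 477499*(-1/18197) = -477499/18197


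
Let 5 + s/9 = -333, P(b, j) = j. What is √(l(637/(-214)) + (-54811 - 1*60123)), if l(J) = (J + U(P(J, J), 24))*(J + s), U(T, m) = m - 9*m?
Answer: 3*√2436170629/214 ≈ 691.93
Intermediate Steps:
U(T, m) = -8*m
s = -3042 (s = -45 + 9*(-333) = -45 - 2997 = -3042)
l(J) = (-3042 + J)*(-192 + J) (l(J) = (J - 8*24)*(J - 3042) = (J - 192)*(-3042 + J) = (-192 + J)*(-3042 + J) = (-3042 + J)*(-192 + J))
√(l(637/(-214)) + (-54811 - 1*60123)) = √((584064 + (637/(-214))² - 2060058/(-214)) + (-54811 - 1*60123)) = √((584064 + (637*(-1/214))² - 2060058*(-1)/214) + (-54811 - 60123)) = √((584064 + (-637/214)² - 3234*(-637/214)) - 114934) = √((584064 + 405769/45796 + 1030029/107) - 114934) = √(27189053125/45796 - 114934) = √(21925535661/45796) = 3*√2436170629/214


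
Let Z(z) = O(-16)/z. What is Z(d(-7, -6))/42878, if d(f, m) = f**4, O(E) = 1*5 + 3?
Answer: 4/51475039 ≈ 7.7708e-8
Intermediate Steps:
O(E) = 8 (O(E) = 5 + 3 = 8)
Z(z) = 8/z
Z(d(-7, -6))/42878 = (8/((-7)**4))/42878 = (8/2401)*(1/42878) = 4/51475039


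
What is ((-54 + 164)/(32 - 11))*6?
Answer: 220/7 ≈ 31.429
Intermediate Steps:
((-54 + 164)/(32 - 11))*6 = (110/21)*6 = 220/7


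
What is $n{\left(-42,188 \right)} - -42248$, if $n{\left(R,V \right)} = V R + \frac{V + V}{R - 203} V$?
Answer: $\frac{8345552}{245} \approx 34064.0$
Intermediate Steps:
$n{\left(R,V \right)} = R V + \frac{2 V^{2}}{-203 + R}$ ($n{\left(R,V \right)} = R V + \frac{2 V}{-203 + R} V = R V + \frac{2 V^{2}}{-203 + R}$)
$n{\left(-42,188 \right)} - -42248 = \frac{188 \left(\left(-42\right)^{2} - -8526 + 2 \cdot 188\right)}{-203 - 42} - -42248 = \frac{188 \left(1764 + 8526 + 376\right)}{-245} + 42248 = 188 \left(- \frac{1}{245}\right) 10666 + 42248 = - \frac{2005208}{245} + 42248 = \frac{8345552}{245}$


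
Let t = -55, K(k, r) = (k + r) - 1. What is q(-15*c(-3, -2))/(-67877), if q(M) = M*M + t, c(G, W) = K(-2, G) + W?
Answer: -14345/67877 ≈ -0.21134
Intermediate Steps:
K(k, r) = -1 + k + r
c(G, W) = -3 + G + W (c(G, W) = (-1 - 2 + G) + W = (-3 + G) + W = -3 + G + W)
q(M) = -55 + M² (q(M) = M*M - 55 = M² - 55 = -55 + M²)
q(-15*c(-3, -2))/(-67877) = (-55 + (-15*(-3 - 3 - 2))²)/(-67877) = (-55 + (-15*(-8))²)*(-1/67877) = (-55 + 120²)*(-1/67877) = (-55 + 14400)*(-1/67877) = 14345*(-1/67877) = -14345/67877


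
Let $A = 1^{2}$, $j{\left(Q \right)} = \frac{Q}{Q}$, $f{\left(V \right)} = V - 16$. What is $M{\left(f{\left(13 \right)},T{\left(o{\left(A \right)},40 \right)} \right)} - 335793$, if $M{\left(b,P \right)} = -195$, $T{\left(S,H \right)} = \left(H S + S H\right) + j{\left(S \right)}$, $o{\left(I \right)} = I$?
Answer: $-335988$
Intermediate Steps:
$f{\left(V \right)} = -16 + V$ ($f{\left(V \right)} = V - 16 = -16 + V$)
$j{\left(Q \right)} = 1$
$A = 1$
$T{\left(S,H \right)} = 1 + 2 H S$ ($T{\left(S,H \right)} = \left(H S + S H\right) + 1 = \left(H S + H S\right) + 1 = 2 H S + 1 = 1 + 2 H S$)
$M{\left(f{\left(13 \right)},T{\left(o{\left(A \right)},40 \right)} \right)} - 335793 = -195 - 335793 = -335988$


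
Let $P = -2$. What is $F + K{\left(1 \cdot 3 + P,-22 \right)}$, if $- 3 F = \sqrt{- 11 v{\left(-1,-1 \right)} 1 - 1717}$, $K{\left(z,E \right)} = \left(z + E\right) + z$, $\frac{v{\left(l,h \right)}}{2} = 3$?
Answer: $-20 - \frac{i \sqrt{1783}}{3} \approx -20.0 - 14.075 i$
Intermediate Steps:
$v{\left(l,h \right)} = 6$ ($v{\left(l,h \right)} = 2 \cdot 3 = 6$)
$K{\left(z,E \right)} = E + 2 z$ ($K{\left(z,E \right)} = \left(E + z\right) + z = E + 2 z$)
$F = - \frac{i \sqrt{1783}}{3}$ ($F = - \frac{\sqrt{\left(-11\right) 6 \cdot 1 - 1717}}{3} = - \frac{\sqrt{\left(-66\right) 1 - 1717}}{3} = - \frac{\sqrt{-66 - 1717}}{3} = - \frac{\sqrt{-1783}}{3} = - \frac{i \sqrt{1783}}{3} \approx - 14.075 i$)
$F + K{\left(1 \cdot 3 + P,-22 \right)} = - \frac{i \sqrt{1783}}{3} - \left(22 - 2 \left(1 \cdot 3 - 2\right)\right) = - \frac{i \sqrt{1783}}{3} - \left(22 - 2 \left(3 - 2\right)\right) = - \frac{i \sqrt{1783}}{3} + \left(-22 + 2 \cdot 1\right) = - \frac{i \sqrt{1783}}{3} + \left(-22 + 2\right) = - \frac{i \sqrt{1783}}{3} - 20 = -20 - \frac{i \sqrt{1783}}{3}$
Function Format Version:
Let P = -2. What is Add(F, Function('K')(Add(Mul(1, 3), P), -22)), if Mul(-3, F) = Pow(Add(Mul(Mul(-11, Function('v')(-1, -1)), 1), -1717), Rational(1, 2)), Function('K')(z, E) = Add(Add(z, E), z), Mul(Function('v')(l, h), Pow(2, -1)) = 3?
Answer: Add(-20, Mul(Rational(-1, 3), I, Pow(1783, Rational(1, 2)))) ≈ Add(-20.000, Mul(-14.075, I))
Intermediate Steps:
Function('v')(l, h) = 6 (Function('v')(l, h) = Mul(2, 3) = 6)
Function('K')(z, E) = Add(E, Mul(2, z)) (Function('K')(z, E) = Add(Add(E, z), z) = Add(E, Mul(2, z)))
F = Mul(Rational(-1, 3), I, Pow(1783, Rational(1, 2))) (F = Mul(Rational(-1, 3), Pow(Add(Mul(Mul(-11, 6), 1), -1717), Rational(1, 2))) = Mul(Rational(-1, 3), Pow(Add(Mul(-66, 1), -1717), Rational(1, 2))) = Mul(Rational(-1, 3), Pow(Add(-66, -1717), Rational(1, 2))) = Mul(Rational(-1, 3), Pow(-1783, Rational(1, 2))) = Mul(Rational(-1, 3), Mul(I, Pow(1783, Rational(1, 2)))) = Mul(Rational(-1, 3), I, Pow(1783, Rational(1, 2))) ≈ Mul(-14.075, I))
Add(F, Function('K')(Add(Mul(1, 3), P), -22)) = Add(Mul(Rational(-1, 3), I, Pow(1783, Rational(1, 2))), Add(-22, Mul(2, Add(Mul(1, 3), -2)))) = Add(Mul(Rational(-1, 3), I, Pow(1783, Rational(1, 2))), Add(-22, Mul(2, Add(3, -2)))) = Add(Mul(Rational(-1, 3), I, Pow(1783, Rational(1, 2))), Add(-22, Mul(2, 1))) = Add(Mul(Rational(-1, 3), I, Pow(1783, Rational(1, 2))), Add(-22, 2)) = Add(Mul(Rational(-1, 3), I, Pow(1783, Rational(1, 2))), -20) = Add(-20, Mul(Rational(-1, 3), I, Pow(1783, Rational(1, 2))))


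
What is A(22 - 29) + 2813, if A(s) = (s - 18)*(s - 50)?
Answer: 4238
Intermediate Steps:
A(s) = (-50 + s)*(-18 + s) (A(s) = (-18 + s)*(-50 + s) = (-50 + s)*(-18 + s))
A(22 - 29) + 2813 = (900 + (22 - 29)² - 68*(22 - 29)) + 2813 = (900 + (-7)² - 68*(-7)) + 2813 = (900 + 49 + 476) + 2813 = 1425 + 2813 = 4238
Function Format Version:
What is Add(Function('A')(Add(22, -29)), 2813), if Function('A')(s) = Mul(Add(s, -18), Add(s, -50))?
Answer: 4238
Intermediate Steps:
Function('A')(s) = Mul(Add(-50, s), Add(-18, s)) (Function('A')(s) = Mul(Add(-18, s), Add(-50, s)) = Mul(Add(-50, s), Add(-18, s)))
Add(Function('A')(Add(22, -29)), 2813) = Add(Add(900, Pow(Add(22, -29), 2), Mul(-68, Add(22, -29))), 2813) = Add(Add(900, Pow(-7, 2), Mul(-68, -7)), 2813) = Add(Add(900, 49, 476), 2813) = Add(1425, 2813) = 4238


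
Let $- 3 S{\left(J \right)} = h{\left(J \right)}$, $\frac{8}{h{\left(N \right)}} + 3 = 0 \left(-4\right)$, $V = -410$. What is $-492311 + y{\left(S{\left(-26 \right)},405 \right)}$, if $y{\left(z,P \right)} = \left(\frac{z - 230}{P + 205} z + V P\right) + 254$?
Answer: $- \frac{16258541683}{24705} \approx -6.5811 \cdot 10^{5}$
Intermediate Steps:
$h{\left(N \right)} = - \frac{8}{3}$ ($h{\left(N \right)} = \frac{8}{-3 + 0 \left(-4\right)} = \frac{8}{-3 + 0} = \frac{8}{-3} = 8 \left(- \frac{1}{3}\right) = - \frac{8}{3}$)
$S{\left(J \right)} = \frac{8}{9}$ ($S{\left(J \right)} = \left(- \frac{1}{3}\right) \left(- \frac{8}{3}\right) = \frac{8}{9}$)
$y{\left(z,P \right)} = 254 - 410 P + \frac{z \left(-230 + z\right)}{205 + P}$ ($y{\left(z,P \right)} = \left(\frac{z - 230}{P + 205} z - 410 P\right) + 254 = \left(\frac{-230 + z}{205 + P} z - 410 P\right) + 254 = \left(\frac{z \left(-230 + z\right)}{205 + P} - 410 P\right) + 254 = \left(- 410 P + \frac{z \left(-230 + z\right)}{205 + P}\right) + 254 = 254 - 410 P + \frac{z \left(-230 + z\right)}{205 + P}$)
$-492311 + y{\left(S{\left(-26 \right)},405 \right)} = -492311 + \frac{52070 + \left(\frac{8}{9}\right)^{2} - 33937380 - 410 \cdot 405^{2} - \frac{1840}{9}}{205 + 405} = -492311 + \frac{52070 + \frac{64}{81} - 33937380 - 67250250 - \frac{1840}{9}}{610} = -492311 + \frac{1}{610} \left(- \frac{8191996856}{81}\right) = -492311 - \frac{4095998428}{24705} = - \frac{16258541683}{24705}$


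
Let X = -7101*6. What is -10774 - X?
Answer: 31832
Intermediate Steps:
X = -42606 (X = -789*54 = -42606)
-10774 - X = -10774 - 1*(-42606) = -10774 + 42606 = 31832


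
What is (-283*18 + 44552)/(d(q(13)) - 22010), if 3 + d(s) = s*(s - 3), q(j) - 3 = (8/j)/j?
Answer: -1126959938/628709173 ≈ -1.7925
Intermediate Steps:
q(j) = 3 + 8/j² (q(j) = 3 + (8/j)/j = 3 + 8/j²)
d(s) = -3 + s*(-3 + s) (d(s) = -3 + s*(s - 3) = -3 + s*(-3 + s))
(-283*18 + 44552)/(d(q(13)) - 22010) = (-283*18 + 44552)/((-3 + (3 + 8/13²)² - 3*(3 + 8/13²)) - 22010) = (-5094 + 44552)/((-3 + (3 + 8*(1/169))² - 3*(3 + 8*(1/169))) - 22010) = 39458/((-3 + (3 + 8/169)² - 3*(3 + 8/169)) - 22010) = 39458/((-3 + (515/169)² - 3*515/169) - 22010) = 39458/((-3 + 265225/28561 - 1545/169) - 22010) = 39458/(-81563/28561 - 22010) = 39458/(-628709173/28561) = 39458*(-28561/628709173) = -1126959938/628709173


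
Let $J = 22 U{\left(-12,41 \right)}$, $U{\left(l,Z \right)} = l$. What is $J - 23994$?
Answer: $-24258$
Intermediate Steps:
$J = -264$ ($J = 22 \left(-12\right) = -264$)
$J - 23994 = -264 - 23994 = -24258$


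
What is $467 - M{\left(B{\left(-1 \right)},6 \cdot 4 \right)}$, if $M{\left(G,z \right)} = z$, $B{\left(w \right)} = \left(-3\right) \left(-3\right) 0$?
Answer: $443$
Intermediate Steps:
$B{\left(w \right)} = 0$ ($B{\left(w \right)} = 9 \cdot 0 = 0$)
$467 - M{\left(B{\left(-1 \right)},6 \cdot 4 \right)} = 467 - 6 \cdot 4 = 467 - 24 = 443$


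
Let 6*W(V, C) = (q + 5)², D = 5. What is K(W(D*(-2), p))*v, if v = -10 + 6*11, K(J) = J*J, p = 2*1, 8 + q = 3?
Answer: 0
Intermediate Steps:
q = -5 (q = -8 + 3 = -5)
p = 2
W(V, C) = 0 (W(V, C) = (-5 + 5)²/6 = (⅙)*0² = (⅙)*0 = 0)
K(J) = J²
v = 56 (v = -10 + 66 = 56)
K(W(D*(-2), p))*v = 0²*56 = 0*56 = 0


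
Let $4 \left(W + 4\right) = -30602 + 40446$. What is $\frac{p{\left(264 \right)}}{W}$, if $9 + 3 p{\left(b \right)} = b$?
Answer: $\frac{85}{2457} \approx 0.034595$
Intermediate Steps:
$W = 2457$ ($W = -4 + \frac{-30602 + 40446}{4} = -4 + \frac{1}{4} \cdot 9844 = -4 + 2461 = 2457$)
$p{\left(b \right)} = -3 + \frac{b}{3}$
$\frac{p{\left(264 \right)}}{W} = \frac{-3 + \frac{1}{3} \cdot 264}{2457} = \left(-3 + 88\right) \frac{1}{2457} = 85 \cdot \frac{1}{2457} = \frac{85}{2457}$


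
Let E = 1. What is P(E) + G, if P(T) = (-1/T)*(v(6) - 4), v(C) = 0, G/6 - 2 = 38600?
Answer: 231616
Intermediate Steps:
G = 231612 (G = 12 + 6*38600 = 12 + 231600 = 231612)
P(T) = 4/T (P(T) = (-1/T)*(0 - 4) = -1/T*(-4) = 4/T)
P(E) + G = 4/1 + 231612 = 4*1 + 231612 = 4 + 231612 = 231616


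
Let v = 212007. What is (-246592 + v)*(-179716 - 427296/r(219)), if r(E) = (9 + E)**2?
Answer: 6731670398050/1083 ≈ 6.2158e+9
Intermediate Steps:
(-246592 + v)*(-179716 - 427296/r(219)) = (-246592 + 212007)*(-179716 - 427296/(9 + 219)**2) = -34585*(-179716 - 427296/(228**2)) = -34585*(-179716 - 427296/51984) = -34585*(-179716 - 427296*1/51984) = -34585*(-179716 - 8902/1083) = -34585*(-194641330/1083) = 6731670398050/1083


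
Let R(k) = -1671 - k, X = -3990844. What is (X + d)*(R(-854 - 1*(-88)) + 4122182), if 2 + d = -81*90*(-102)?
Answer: -13382882678682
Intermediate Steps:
d = 743578 (d = -2 - 81*90*(-102) = -2 - 7290*(-102) = -2 + 743580 = 743578)
(X + d)*(R(-854 - 1*(-88)) + 4122182) = (-3990844 + 743578)*((-1671 - (-854 - 1*(-88))) + 4122182) = -3247266*((-1671 - (-854 + 88)) + 4122182) = -3247266*((-1671 - 1*(-766)) + 4122182) = -3247266*((-1671 + 766) + 4122182) = -3247266*(-905 + 4122182) = -3247266*4121277 = -13382882678682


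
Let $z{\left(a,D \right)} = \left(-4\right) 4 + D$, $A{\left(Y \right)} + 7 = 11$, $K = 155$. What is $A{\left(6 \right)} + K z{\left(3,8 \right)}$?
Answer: $-1236$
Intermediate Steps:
$A{\left(Y \right)} = 4$ ($A{\left(Y \right)} = -7 + 11 = 4$)
$z{\left(a,D \right)} = -16 + D$
$A{\left(6 \right)} + K z{\left(3,8 \right)} = 4 + 155 \left(-16 + 8\right) = 4 + 155 \left(-8\right) = 4 - 1240 = -1236$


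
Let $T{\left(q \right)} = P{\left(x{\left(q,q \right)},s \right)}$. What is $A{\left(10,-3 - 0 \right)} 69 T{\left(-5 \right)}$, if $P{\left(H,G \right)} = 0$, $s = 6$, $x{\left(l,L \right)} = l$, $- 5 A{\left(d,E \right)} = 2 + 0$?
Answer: $0$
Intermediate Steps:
$A{\left(d,E \right)} = - \frac{2}{5}$ ($A{\left(d,E \right)} = - \frac{2 + 0}{5} = \left(- \frac{1}{5}\right) 2 = - \frac{2}{5}$)
$T{\left(q \right)} = 0$
$A{\left(10,-3 - 0 \right)} 69 T{\left(-5 \right)} = \left(- \frac{2}{5}\right) 69 \cdot 0 = \left(- \frac{138}{5}\right) 0 = 0$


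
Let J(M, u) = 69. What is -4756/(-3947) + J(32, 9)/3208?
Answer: 15529591/12661976 ≈ 1.2265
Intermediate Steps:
-4756/(-3947) + J(32, 9)/3208 = -4756/(-3947) + 69/3208 = -4756*(-1/3947) + 69*(1/3208) = 4756/3947 + 69/3208 = 15529591/12661976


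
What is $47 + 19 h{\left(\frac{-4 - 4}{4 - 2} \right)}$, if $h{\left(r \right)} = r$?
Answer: $-29$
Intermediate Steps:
$47 + 19 h{\left(\frac{-4 - 4}{4 - 2} \right)} = 47 + 19 \frac{-4 - 4}{4 - 2} = 47 + 19 \left(- \frac{8}{2}\right) = 47 + 19 \left(\left(-8\right) \frac{1}{2}\right) = 47 + 19 \left(-4\right) = 47 - 76 = -29$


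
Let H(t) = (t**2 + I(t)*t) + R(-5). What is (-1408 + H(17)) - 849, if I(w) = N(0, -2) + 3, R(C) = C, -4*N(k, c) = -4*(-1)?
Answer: -1939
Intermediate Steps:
N(k, c) = -1 (N(k, c) = -(-1)*(-1) = -1/4*4 = -1)
I(w) = 2 (I(w) = -1 + 3 = 2)
H(t) = -5 + t**2 + 2*t (H(t) = (t**2 + 2*t) - 5 = -5 + t**2 + 2*t)
(-1408 + H(17)) - 849 = (-1408 + (-5 + 17**2 + 2*17)) - 849 = (-1408 + (-5 + 289 + 34)) - 849 = (-1408 + 318) - 849 = -1090 - 849 = -1939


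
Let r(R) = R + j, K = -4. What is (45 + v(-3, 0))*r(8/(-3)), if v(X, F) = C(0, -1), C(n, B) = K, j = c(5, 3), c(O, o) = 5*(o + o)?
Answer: 3362/3 ≈ 1120.7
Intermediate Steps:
c(O, o) = 10*o (c(O, o) = 5*(2*o) = 10*o)
j = 30 (j = 10*3 = 30)
r(R) = 30 + R (r(R) = R + 30 = 30 + R)
C(n, B) = -4
v(X, F) = -4
(45 + v(-3, 0))*r(8/(-3)) = (45 - 4)*(30 + 8/(-3)) = 41*(30 + 8*(-⅓)) = 41*(30 - 8/3) = 41*(82/3) = 3362/3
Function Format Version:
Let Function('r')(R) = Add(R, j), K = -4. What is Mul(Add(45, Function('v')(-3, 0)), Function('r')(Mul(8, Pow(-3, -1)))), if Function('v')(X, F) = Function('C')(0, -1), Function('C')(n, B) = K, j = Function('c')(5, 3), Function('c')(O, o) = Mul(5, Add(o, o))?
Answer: Rational(3362, 3) ≈ 1120.7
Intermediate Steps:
Function('c')(O, o) = Mul(10, o) (Function('c')(O, o) = Mul(5, Mul(2, o)) = Mul(10, o))
j = 30 (j = Mul(10, 3) = 30)
Function('r')(R) = Add(30, R) (Function('r')(R) = Add(R, 30) = Add(30, R))
Function('C')(n, B) = -4
Function('v')(X, F) = -4
Mul(Add(45, Function('v')(-3, 0)), Function('r')(Mul(8, Pow(-3, -1)))) = Mul(Add(45, -4), Add(30, Mul(8, Pow(-3, -1)))) = Mul(41, Add(30, Mul(8, Rational(-1, 3)))) = Mul(41, Add(30, Rational(-8, 3))) = Mul(41, Rational(82, 3)) = Rational(3362, 3)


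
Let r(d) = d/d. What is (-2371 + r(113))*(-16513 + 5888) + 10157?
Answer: 25191407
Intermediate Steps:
r(d) = 1
(-2371 + r(113))*(-16513 + 5888) + 10157 = (-2371 + 1)*(-16513 + 5888) + 10157 = -2370*(-10625) + 10157 = 25181250 + 10157 = 25191407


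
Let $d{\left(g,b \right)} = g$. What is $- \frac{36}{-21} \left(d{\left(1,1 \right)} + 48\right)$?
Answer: $84$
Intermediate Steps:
$- \frac{36}{-21} \left(d{\left(1,1 \right)} + 48\right) = - \frac{36}{-21} \left(1 + 48\right) = \left(-36\right) \left(- \frac{1}{21}\right) 49 = \frac{12}{7} \cdot 49 = 84$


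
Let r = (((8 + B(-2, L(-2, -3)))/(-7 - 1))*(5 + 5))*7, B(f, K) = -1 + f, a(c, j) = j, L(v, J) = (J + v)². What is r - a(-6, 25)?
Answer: -275/4 ≈ -68.750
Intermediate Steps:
r = -175/4 (r = (((8 + (-1 - 2))/(-7 - 1))*(5 + 5))*7 = (((8 - 3)/(-8))*10)*7 = ((5*(-⅛))*10)*7 = -5/8*10*7 = -25/4*7 = -175/4 ≈ -43.750)
r - a(-6, 25) = -175/4 - 1*25 = -175/4 - 25 = -275/4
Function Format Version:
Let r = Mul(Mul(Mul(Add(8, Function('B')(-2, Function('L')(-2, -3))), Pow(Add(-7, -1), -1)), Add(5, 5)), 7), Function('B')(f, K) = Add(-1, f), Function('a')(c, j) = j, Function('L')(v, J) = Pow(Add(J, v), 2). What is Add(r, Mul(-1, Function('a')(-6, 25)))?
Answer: Rational(-275, 4) ≈ -68.750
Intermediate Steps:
r = Rational(-175, 4) (r = Mul(Mul(Mul(Add(8, Add(-1, -2)), Pow(Add(-7, -1), -1)), Add(5, 5)), 7) = Mul(Mul(Mul(Add(8, -3), Pow(-8, -1)), 10), 7) = Mul(Mul(Mul(5, Rational(-1, 8)), 10), 7) = Mul(Mul(Rational(-5, 8), 10), 7) = Mul(Rational(-25, 4), 7) = Rational(-175, 4) ≈ -43.750)
Add(r, Mul(-1, Function('a')(-6, 25))) = Add(Rational(-175, 4), Mul(-1, 25)) = Add(Rational(-175, 4), -25) = Rational(-275, 4)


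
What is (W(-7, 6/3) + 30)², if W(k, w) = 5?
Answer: 1225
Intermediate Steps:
(W(-7, 6/3) + 30)² = (5 + 30)² = 35² = 1225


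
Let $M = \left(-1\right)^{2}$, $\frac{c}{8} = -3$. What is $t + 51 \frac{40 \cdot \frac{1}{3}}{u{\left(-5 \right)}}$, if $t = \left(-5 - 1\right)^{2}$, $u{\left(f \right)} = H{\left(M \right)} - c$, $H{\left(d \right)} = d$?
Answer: $\frac{316}{5} \approx 63.2$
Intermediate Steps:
$c = -24$ ($c = 8 \left(-3\right) = -24$)
$M = 1$
$u{\left(f \right)} = 25$ ($u{\left(f \right)} = 1 - -24 = 1 + 24 = 25$)
$t = 36$ ($t = \left(-6\right)^{2} = 36$)
$t + 51 \frac{40 \cdot \frac{1}{3}}{u{\left(-5 \right)}} = 36 + 51 \frac{40 \cdot \frac{1}{3}}{25} = 36 + 51 \cdot 40 \cdot \frac{1}{3} \cdot \frac{1}{25} = 36 + 51 \cdot \frac{40}{3} \cdot \frac{1}{25} = 36 + 51 \cdot \frac{8}{15} = 36 + \frac{136}{5} = \frac{316}{5}$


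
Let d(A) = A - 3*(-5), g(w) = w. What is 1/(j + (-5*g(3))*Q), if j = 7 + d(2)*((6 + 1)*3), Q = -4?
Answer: 1/424 ≈ 0.0023585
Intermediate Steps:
d(A) = 15 + A (d(A) = A + 15 = 15 + A)
j = 364 (j = 7 + (15 + 2)*((6 + 1)*3) = 7 + 17*(7*3) = 7 + 17*21 = 7 + 357 = 364)
1/(j + (-5*g(3))*Q) = 1/(364 - 5*3*(-4)) = 1/(364 - 15*(-4)) = 1/(364 + 60) = 1/424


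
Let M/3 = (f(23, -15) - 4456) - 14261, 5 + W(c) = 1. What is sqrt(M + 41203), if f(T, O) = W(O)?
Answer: 4*I*sqrt(935) ≈ 122.31*I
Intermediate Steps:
W(c) = -4 (W(c) = -5 + 1 = -4)
f(T, O) = -4
M = -56163 (M = 3*((-4 - 4456) - 14261) = 3*(-4460 - 14261) = 3*(-18721) = -56163)
sqrt(M + 41203) = sqrt(-56163 + 41203) = sqrt(-14960) = 4*I*sqrt(935)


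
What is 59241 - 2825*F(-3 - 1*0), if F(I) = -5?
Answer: 73366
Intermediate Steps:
59241 - 2825*F(-3 - 1*0) = 59241 - 2825*(-5) = 59241 - 1*(-14125) = 59241 + 14125 = 73366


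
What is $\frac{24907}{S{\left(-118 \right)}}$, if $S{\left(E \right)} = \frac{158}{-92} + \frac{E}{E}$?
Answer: $- \frac{1145722}{33} \approx -34719.0$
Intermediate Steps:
$S{\left(E \right)} = - \frac{33}{46}$ ($S{\left(E \right)} = 158 \left(- \frac{1}{92}\right) + 1 = - \frac{79}{46} + 1 = - \frac{33}{46}$)
$\frac{24907}{S{\left(-118 \right)}} = \frac{24907}{- \frac{33}{46}} = 24907 \left(- \frac{46}{33}\right) = - \frac{1145722}{33}$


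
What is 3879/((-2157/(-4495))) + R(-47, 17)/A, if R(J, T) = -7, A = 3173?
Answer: 18441582022/2281387 ≈ 8083.5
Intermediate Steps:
3879/((-2157/(-4495))) + R(-47, 17)/A = 3879/((-2157/(-4495))) - 7/3173 = 3879/((-2157*(-1/4495))) - 7*1/3173 = 3879/(2157/4495) - 7/3173 = 3879*(4495/2157) - 7/3173 = 5812035/719 - 7/3173 = 18441582022/2281387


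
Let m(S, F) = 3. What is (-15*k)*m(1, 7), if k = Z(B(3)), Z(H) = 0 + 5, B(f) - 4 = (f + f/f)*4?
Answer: -225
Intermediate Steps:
B(f) = 8 + 4*f (B(f) = 4 + (f + f/f)*4 = 4 + (f + 1)*4 = 4 + (1 + f)*4 = 4 + (4 + 4*f) = 8 + 4*f)
Z(H) = 5
k = 5
(-15*k)*m(1, 7) = -15*5*3 = -75*3 = -225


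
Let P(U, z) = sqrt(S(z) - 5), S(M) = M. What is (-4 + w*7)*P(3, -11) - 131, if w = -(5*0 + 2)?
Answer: -131 - 72*I ≈ -131.0 - 72.0*I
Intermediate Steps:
w = -2 (w = -(0 + 2) = -1*2 = -2)
P(U, z) = sqrt(-5 + z) (P(U, z) = sqrt(z - 5) = sqrt(-5 + z))
(-4 + w*7)*P(3, -11) - 131 = (-4 - 2*7)*sqrt(-5 - 11) - 131 = (-4 - 14)*sqrt(-16) - 131 = -72*I - 131 = -131 - 72*I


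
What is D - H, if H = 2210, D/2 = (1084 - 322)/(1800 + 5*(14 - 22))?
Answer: -972019/440 ≈ -2209.1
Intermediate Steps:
D = 381/440 (D = 2*((1084 - 322)/(1800 + 5*(14 - 22))) = 2*(762/(1800 + 5*(-8))) = 2*(762/(1800 - 40)) = 2*(762/1760) = 2*(762*(1/1760)) = 2*(381/880) = 381/440 ≈ 0.86591)
D - H = 381/440 - 1*2210 = 381/440 - 2210 = -972019/440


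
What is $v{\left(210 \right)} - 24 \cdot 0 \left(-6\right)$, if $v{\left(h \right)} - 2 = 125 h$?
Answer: $26252$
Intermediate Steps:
$v{\left(h \right)} = 2 + 125 h$
$v{\left(210 \right)} - 24 \cdot 0 \left(-6\right) = \left(2 + 125 \cdot 210\right) - 24 \cdot 0 \left(-6\right) = \left(2 + 26250\right) - 0 \left(-6\right) = 26252 - 0 = 26252 + 0 = 26252$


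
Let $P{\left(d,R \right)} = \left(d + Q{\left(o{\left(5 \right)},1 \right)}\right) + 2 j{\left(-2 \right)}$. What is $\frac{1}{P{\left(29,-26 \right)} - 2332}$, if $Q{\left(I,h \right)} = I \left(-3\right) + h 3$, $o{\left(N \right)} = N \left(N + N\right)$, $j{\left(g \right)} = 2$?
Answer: $- \frac{1}{2446} \approx -0.00040883$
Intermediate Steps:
$o{\left(N \right)} = 2 N^{2}$ ($o{\left(N \right)} = N 2 N = 2 N^{2}$)
$Q{\left(I,h \right)} = - 3 I + 3 h$
$P{\left(d,R \right)} = -143 + d$ ($P{\left(d,R \right)} = \left(d + \left(- 3 \cdot 2 \cdot 5^{2} + 3 \cdot 1\right)\right) + 2 \cdot 2 = \left(d + \left(- 3 \cdot 2 \cdot 25 + 3\right)\right) + 4 = \left(d + \left(\left(-3\right) 50 + 3\right)\right) + 4 = \left(d + \left(-150 + 3\right)\right) + 4 = \left(d - 147\right) + 4 = \left(-147 + d\right) + 4 = -143 + d$)
$\frac{1}{P{\left(29,-26 \right)} - 2332} = \frac{1}{\left(-143 + 29\right) - 2332} = \frac{1}{-114 - 2332} = \frac{1}{-2446} = - \frac{1}{2446}$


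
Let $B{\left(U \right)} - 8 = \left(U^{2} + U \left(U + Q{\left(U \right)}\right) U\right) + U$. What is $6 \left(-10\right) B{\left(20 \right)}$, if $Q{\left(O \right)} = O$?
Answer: $-985680$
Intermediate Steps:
$B{\left(U \right)} = 8 + U + U^{2} + 2 U^{3}$ ($B{\left(U \right)} = 8 + \left(\left(U^{2} + U \left(U + U\right) U\right) + U\right) = 8 + \left(\left(U^{2} + U 2 U U\right) + U\right) = 8 + \left(\left(U^{2} + 2 U^{2} U\right) + U\right) = 8 + \left(\left(U^{2} + 2 U^{3}\right) + U\right) = 8 + \left(U + U^{2} + 2 U^{3}\right) = 8 + U + U^{2} + 2 U^{3}$)
$6 \left(-10\right) B{\left(20 \right)} = 6 \left(-10\right) \left(8 + 20 + 20^{2} + 2 \cdot 20^{3}\right) = - 60 \left(8 + 20 + 400 + 2 \cdot 8000\right) = - 60 \left(8 + 20 + 400 + 16000\right) = \left(-60\right) 16428 = -985680$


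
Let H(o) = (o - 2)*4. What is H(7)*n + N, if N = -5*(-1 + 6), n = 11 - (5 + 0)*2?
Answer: -5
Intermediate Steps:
n = 1 (n = 11 - 5*2 = 11 - 1*10 = 11 - 10 = 1)
N = -25 (N = -5*5 = -25)
H(o) = -8 + 4*o (H(o) = (-2 + o)*4 = -8 + 4*o)
H(7)*n + N = (-8 + 4*7)*1 - 25 = (-8 + 28)*1 - 25 = 20*1 - 25 = 20 - 25 = -5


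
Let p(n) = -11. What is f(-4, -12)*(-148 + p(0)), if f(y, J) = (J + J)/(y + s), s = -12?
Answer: -477/2 ≈ -238.50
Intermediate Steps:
f(y, J) = 2*J/(-12 + y) (f(y, J) = (J + J)/(y - 12) = (2*J)/(-12 + y) = 2*J/(-12 + y))
f(-4, -12)*(-148 + p(0)) = (2*(-12)/(-12 - 4))*(-148 - 11) = (2*(-12)/(-16))*(-159) = (2*(-12)*(-1/16))*(-159) = (3/2)*(-159) = -477/2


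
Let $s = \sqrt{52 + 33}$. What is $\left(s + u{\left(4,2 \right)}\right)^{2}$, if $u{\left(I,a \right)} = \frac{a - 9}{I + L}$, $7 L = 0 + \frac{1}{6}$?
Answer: $\frac{2514121}{28561} - \frac{588 \sqrt{85}}{169} \approx 55.949$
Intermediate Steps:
$L = \frac{1}{42}$ ($L = \frac{0 + \frac{1}{6}}{7} = \frac{1}{7} \cdot \frac{1}{6} = \frac{1}{42} \approx 0.02381$)
$u{\left(I,a \right)} = \frac{-9 + a}{\frac{1}{42} + I}$ ($u{\left(I,a \right)} = \frac{a - 9}{I + \frac{1}{42}} = \frac{-9 + a}{\frac{1}{42} + I}$)
$s = \sqrt{85} \approx 9.2195$
$\left(s + u{\left(4,2 \right)}\right)^{2} = \left(\sqrt{85} + \frac{42 \left(-9 + 2\right)}{1 + 42 \cdot 4}\right)^{2} = \left(\sqrt{85} + 42 \frac{1}{1 + 168} \left(-7\right)\right)^{2} = \left(\sqrt{85} + 42 \cdot \frac{1}{169} \left(-7\right)\right)^{2} = \left(\sqrt{85} - \frac{294}{169}\right)^{2} = \left(- \frac{294}{169} + \sqrt{85}\right)^{2}$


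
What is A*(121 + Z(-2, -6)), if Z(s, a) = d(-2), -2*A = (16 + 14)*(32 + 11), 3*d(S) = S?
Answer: -77615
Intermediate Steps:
d(S) = S/3
A = -645 (A = -(16 + 14)*(32 + 11)/2 = -15*43 = -½*1290 = -645)
Z(s, a) = -⅔ (Z(s, a) = (⅓)*(-2) = -⅔)
A*(121 + Z(-2, -6)) = -645*(121 - ⅔) = -645*361/3 = -77615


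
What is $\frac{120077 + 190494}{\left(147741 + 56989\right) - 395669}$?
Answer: $- \frac{310571}{190939} \approx -1.6265$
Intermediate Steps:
$\frac{120077 + 190494}{\left(147741 + 56989\right) - 395669} = \frac{310571}{204730 - 395669} = \frac{310571}{-190939} = 310571 \left(- \frac{1}{190939}\right) = - \frac{310571}{190939}$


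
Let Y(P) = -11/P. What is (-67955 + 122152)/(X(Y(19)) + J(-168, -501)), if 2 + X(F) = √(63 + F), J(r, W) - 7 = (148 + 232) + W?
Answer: -59725094/127239 - 54197*√22534/254478 ≈ -501.36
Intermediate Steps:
J(r, W) = 387 + W (J(r, W) = 7 + ((148 + 232) + W) = 7 + (380 + W) = 387 + W)
X(F) = -2 + √(63 + F)
(-67955 + 122152)/(X(Y(19)) + J(-168, -501)) = (-67955 + 122152)/((-2 + √(63 - 11/19)) + (387 - 501)) = 54197/((-2 + √(63 - 11*1/19)) - 114) = 54197/((-2 + √(63 - 11/19)) - 114) = 54197/((-2 + √(1186/19)) - 114) = 54197/((-2 + √22534/19) - 114) = 54197/(-116 + √22534/19)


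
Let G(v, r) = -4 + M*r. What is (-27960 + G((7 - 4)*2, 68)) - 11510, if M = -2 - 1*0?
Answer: -39610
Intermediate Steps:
M = -2 (M = -2 + 0 = -2)
G(v, r) = -4 - 2*r
(-27960 + G((7 - 4)*2, 68)) - 11510 = (-27960 + (-4 - 2*68)) - 11510 = (-27960 + (-4 - 136)) - 11510 = (-27960 - 140) - 11510 = -28100 - 11510 = -39610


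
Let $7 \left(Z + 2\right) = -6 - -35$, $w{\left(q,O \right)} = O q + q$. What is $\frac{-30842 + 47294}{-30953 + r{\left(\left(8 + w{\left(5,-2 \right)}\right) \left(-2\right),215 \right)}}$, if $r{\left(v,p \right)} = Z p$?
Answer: $- \frac{57582}{106723} \approx -0.53955$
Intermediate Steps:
$w{\left(q,O \right)} = q + O q$
$Z = \frac{15}{7}$ ($Z = -2 + \frac{-6 - -35}{7} = -2 + \frac{-6 + 35}{7} = -2 + \frac{1}{7} \cdot 29 = -2 + \frac{29}{7} = \frac{15}{7} \approx 2.1429$)
$r{\left(v,p \right)} = \frac{15 p}{7}$
$\frac{-30842 + 47294}{-30953 + r{\left(\left(8 + w{\left(5,-2 \right)}\right) \left(-2\right),215 \right)}} = \frac{-30842 + 47294}{-30953 + \frac{15}{7} \cdot 215} = \frac{16452}{-30953 + \frac{3225}{7}} = \frac{16452}{- \frac{213446}{7}} = 16452 \left(- \frac{7}{213446}\right) = - \frac{57582}{106723}$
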